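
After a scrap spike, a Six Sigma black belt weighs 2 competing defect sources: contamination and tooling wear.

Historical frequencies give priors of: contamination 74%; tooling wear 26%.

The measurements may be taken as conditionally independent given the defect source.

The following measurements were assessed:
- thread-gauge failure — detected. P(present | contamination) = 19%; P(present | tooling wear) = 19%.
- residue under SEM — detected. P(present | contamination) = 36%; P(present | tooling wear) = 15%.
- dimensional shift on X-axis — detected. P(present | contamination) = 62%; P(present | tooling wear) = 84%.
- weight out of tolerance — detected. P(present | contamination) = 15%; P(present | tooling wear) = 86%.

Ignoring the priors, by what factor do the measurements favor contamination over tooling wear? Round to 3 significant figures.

The Bayes factor is the ratio of the joint likelihoods of the measurement pattern under the two hypotheses.
  contamination: 0.19 × 0.36 × 0.62 × 0.15 = 0.0063612
  tooling wear: 0.19 × 0.15 × 0.84 × 0.86 = 0.020588
Bayes factor = 0.0063612 / 0.020588 ≈ 0.309

0.309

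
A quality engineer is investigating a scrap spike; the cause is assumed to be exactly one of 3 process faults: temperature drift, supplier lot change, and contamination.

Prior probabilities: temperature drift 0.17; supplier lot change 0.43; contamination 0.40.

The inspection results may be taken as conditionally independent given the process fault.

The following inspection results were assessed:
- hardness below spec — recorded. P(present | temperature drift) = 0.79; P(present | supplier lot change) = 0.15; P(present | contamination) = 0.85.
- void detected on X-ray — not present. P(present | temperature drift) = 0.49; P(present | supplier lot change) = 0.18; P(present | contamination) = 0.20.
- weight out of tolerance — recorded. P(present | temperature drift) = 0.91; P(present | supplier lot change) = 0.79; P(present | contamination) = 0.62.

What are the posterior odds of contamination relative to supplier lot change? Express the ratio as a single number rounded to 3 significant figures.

4.04

Posterior odds equal prior odds times the likelihood ratio; only the two competing hypotheses matter (using 1 − P(present | H) for each absent inspection result).
  contamination: 0.40 × 0.85 × (1 − 0.20) × 0.62 = 0.16864
  supplier lot change: 0.43 × 0.15 × (1 − 0.18) × 0.79 = 0.041783
Odds(contamination : supplier lot change) = 0.16864 / 0.041783 ≈ 4.04.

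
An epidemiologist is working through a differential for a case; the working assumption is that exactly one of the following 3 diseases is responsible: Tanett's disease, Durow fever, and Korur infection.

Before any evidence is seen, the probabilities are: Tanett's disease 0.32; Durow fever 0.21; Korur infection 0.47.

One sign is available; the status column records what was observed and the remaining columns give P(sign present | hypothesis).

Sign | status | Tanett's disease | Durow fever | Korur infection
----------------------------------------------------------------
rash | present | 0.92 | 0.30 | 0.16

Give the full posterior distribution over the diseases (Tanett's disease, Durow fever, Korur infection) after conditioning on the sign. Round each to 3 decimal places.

For each hypothesis, the unnormalized posterior weight is prior × likelihood:
  Tanett's disease: 0.32 × 0.92 = 0.2944
  Durow fever: 0.21 × 0.30 = 0.063
  Korur infection: 0.47 × 0.16 = 0.0752
The unnormalized weights sum to 0.4326.
P(Tanett's disease | evidence) = 0.2944 / 0.4326 ≈ 0.681
P(Durow fever | evidence) = 0.063 / 0.4326 ≈ 0.146
P(Korur infection | evidence) = 0.0752 / 0.4326 ≈ 0.174

0.681, 0.146, 0.174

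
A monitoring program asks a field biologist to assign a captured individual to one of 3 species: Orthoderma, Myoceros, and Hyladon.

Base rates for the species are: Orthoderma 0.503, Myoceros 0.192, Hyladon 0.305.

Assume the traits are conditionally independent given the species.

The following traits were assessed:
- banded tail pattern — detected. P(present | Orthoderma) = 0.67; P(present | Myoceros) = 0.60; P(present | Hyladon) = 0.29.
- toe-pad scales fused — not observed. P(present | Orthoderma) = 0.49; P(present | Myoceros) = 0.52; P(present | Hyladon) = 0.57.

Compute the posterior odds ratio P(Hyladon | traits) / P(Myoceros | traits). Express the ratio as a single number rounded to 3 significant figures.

0.688

Unnormalized posterior weight (prior times the trait likelihoods) for each of the two hypotheses (using 1 − P(present | H) for each absent trait):
  Hyladon: 0.305 × 0.29 × (1 − 0.57) = 0.038033
  Myoceros: 0.192 × 0.60 × (1 − 0.52) = 0.055296
Posterior odds = 0.038033 / 0.055296 ≈ 0.688.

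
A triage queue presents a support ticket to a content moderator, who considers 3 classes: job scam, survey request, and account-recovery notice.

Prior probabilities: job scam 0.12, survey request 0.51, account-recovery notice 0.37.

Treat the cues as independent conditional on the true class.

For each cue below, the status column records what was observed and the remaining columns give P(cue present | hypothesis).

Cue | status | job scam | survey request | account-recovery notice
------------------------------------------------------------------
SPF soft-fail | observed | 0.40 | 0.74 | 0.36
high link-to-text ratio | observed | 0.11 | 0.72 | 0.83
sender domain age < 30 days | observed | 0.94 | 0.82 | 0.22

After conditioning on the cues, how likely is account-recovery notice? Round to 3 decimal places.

Multiply each prior by the joint likelihood of the cue pattern:
  job scam: 0.12 × 0.40 × 0.11 × 0.94 = 0.0049632
  survey request: 0.51 × 0.74 × 0.72 × 0.82 = 0.22282
  account-recovery notice: 0.37 × 0.36 × 0.83 × 0.22 = 0.024322
Marginal likelihood of the evidence = 0.2521.
P(account-recovery notice | evidence) = 0.024322 / 0.2521 ≈ 0.096.

0.096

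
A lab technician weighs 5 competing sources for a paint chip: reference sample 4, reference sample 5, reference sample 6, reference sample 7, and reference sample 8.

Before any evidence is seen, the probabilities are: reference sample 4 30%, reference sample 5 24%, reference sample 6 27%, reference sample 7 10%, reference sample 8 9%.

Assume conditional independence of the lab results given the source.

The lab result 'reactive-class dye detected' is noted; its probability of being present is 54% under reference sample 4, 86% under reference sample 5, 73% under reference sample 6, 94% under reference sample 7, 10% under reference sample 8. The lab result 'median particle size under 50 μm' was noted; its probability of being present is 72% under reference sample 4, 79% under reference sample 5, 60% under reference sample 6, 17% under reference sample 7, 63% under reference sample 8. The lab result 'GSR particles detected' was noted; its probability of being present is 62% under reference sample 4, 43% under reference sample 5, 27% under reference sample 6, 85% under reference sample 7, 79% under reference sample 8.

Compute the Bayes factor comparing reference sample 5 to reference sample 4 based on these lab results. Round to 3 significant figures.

Take the product of per-lab result likelihoods under each hypothesis, then divide.
  reference sample 5: 0.86 × 0.79 × 0.43 = 0.29214
  reference sample 4: 0.54 × 0.72 × 0.62 = 0.24106
Bayes factor = 0.29214 / 0.24106 ≈ 1.21

1.21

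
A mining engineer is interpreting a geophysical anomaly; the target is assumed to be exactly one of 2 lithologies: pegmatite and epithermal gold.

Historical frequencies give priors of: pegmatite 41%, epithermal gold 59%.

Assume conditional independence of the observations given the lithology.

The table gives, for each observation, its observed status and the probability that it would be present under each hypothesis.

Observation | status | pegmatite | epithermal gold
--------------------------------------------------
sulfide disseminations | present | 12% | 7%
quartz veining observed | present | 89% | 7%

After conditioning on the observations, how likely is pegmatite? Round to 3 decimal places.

By Bayes' rule with conditional independence, the unnormalized weight for each hypothesis is prior × ∏ likelihoods:
  pegmatite: 0.41 × 0.12 × 0.89 = 0.043788
  epithermal gold: 0.59 × 0.07 × 0.07 = 0.002891
Marginal likelihood of the evidence = 0.046679.
P(pegmatite | evidence) = 0.043788 / 0.046679 ≈ 0.938.

0.938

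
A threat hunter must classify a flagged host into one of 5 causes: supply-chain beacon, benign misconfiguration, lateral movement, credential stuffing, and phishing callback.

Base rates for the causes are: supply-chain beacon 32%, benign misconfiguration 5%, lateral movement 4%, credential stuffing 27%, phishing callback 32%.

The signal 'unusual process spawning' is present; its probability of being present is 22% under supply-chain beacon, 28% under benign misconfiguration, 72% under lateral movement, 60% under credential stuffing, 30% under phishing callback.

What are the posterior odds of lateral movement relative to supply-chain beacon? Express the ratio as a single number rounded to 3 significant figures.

Unnormalized posterior weight (prior times the signal likelihood) for each of the two hypotheses:
  lateral movement: 0.04 × 0.72 = 0.0288
  supply-chain beacon: 0.32 × 0.22 = 0.0704
Odds(lateral movement : supply-chain beacon) = 0.0288 / 0.0704 ≈ 0.409.

0.409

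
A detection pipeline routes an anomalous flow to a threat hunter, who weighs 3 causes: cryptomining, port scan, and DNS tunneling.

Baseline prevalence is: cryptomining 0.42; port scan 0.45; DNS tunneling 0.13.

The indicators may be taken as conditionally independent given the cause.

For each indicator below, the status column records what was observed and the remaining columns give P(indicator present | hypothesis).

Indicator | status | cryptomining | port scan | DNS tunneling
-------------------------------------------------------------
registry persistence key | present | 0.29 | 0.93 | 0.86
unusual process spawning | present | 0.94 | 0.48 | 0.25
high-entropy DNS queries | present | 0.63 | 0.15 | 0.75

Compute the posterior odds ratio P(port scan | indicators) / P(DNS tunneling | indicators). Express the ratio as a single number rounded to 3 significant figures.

1.44

Unnormalized posterior weight (prior times the indicator likelihoods) for each of the two hypotheses:
  port scan: 0.45 × 0.93 × 0.48 × 0.15 = 0.030132
  DNS tunneling: 0.13 × 0.86 × 0.25 × 0.75 = 0.020962
Odds(port scan : DNS tunneling) = 0.030132 / 0.020962 ≈ 1.44.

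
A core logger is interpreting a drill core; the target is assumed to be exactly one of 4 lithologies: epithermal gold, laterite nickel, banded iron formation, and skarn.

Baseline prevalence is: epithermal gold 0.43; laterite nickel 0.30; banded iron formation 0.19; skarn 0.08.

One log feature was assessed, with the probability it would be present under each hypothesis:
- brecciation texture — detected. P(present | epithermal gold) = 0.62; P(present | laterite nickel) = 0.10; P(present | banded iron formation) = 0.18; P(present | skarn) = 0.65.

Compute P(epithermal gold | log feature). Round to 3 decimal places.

0.696

Multiply each prior by the likelihood of the log feature:
  epithermal gold: 0.43 × 0.62 = 0.2666
  laterite nickel: 0.30 × 0.10 = 0.03
  banded iron formation: 0.19 × 0.18 = 0.0342
  skarn: 0.08 × 0.65 = 0.052
Normalizing constant Z = 0.2666 + 0.03 + 0.0342 + 0.052 = 0.3828.
P(epithermal gold | evidence) = 0.2666 / 0.3828 ≈ 0.696.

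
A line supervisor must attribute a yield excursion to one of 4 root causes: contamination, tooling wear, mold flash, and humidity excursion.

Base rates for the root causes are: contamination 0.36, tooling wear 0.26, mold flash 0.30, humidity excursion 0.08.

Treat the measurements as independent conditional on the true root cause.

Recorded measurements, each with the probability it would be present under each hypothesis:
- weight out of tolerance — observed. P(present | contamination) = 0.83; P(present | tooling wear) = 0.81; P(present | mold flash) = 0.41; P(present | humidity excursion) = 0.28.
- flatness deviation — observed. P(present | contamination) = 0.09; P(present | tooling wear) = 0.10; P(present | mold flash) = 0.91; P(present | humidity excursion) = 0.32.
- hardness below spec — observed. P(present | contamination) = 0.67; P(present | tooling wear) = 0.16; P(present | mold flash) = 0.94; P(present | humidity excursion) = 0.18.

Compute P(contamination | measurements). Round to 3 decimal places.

By Bayes' rule with conditional independence, the unnormalized weight for each hypothesis is prior × ∏ likelihoods:
  contamination: 0.36 × 0.83 × 0.09 × 0.67 = 0.018018
  tooling wear: 0.26 × 0.81 × 0.10 × 0.16 = 0.0033696
  mold flash: 0.30 × 0.41 × 0.91 × 0.94 = 0.10521
  humidity excursion: 0.08 × 0.28 × 0.32 × 0.18 = 0.0012902
The unnormalized weights sum to 0.12789.
P(contamination | evidence) = 0.018018 / 0.12789 ≈ 0.141.

0.141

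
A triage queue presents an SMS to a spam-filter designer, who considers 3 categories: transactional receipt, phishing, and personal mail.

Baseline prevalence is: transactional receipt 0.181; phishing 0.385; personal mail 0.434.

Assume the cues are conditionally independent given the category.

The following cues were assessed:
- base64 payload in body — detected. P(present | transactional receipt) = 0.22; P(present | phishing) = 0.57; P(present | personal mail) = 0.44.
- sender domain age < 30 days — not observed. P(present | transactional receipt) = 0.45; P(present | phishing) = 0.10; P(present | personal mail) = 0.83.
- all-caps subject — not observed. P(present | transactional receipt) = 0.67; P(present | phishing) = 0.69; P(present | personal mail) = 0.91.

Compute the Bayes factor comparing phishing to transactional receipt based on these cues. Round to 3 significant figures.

The Bayes factor is the ratio of the joint likelihoods of the cue pattern under the two hypotheses (using 1 − P(present | H) for each absent cue).
  phishing: 0.57 × (1 − 0.10) × (1 − 0.69) = 0.15903
  transactional receipt: 0.22 × (1 − 0.45) × (1 − 0.67) = 0.03993
Bayes factor = 0.15903 / 0.03993 ≈ 3.98

3.98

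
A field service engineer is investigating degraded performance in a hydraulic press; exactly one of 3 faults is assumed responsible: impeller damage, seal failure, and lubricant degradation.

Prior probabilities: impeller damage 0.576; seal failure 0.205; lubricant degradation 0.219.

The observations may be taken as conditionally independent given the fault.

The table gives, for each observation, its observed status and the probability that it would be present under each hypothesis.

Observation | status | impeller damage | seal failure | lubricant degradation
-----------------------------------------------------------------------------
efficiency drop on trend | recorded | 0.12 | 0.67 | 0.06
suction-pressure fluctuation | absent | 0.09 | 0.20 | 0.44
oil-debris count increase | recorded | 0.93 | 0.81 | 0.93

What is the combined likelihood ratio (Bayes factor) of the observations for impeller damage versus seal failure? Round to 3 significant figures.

Take the product of per-observation likelihoods under each hypothesis (using 1 − P(present | H) for each absent observation), then divide.
  impeller damage: 0.12 × (1 − 0.09) × 0.93 = 0.10156
  seal failure: 0.67 × (1 − 0.20) × 0.81 = 0.43416
Bayes factor = 0.10156 / 0.43416 ≈ 0.234

0.234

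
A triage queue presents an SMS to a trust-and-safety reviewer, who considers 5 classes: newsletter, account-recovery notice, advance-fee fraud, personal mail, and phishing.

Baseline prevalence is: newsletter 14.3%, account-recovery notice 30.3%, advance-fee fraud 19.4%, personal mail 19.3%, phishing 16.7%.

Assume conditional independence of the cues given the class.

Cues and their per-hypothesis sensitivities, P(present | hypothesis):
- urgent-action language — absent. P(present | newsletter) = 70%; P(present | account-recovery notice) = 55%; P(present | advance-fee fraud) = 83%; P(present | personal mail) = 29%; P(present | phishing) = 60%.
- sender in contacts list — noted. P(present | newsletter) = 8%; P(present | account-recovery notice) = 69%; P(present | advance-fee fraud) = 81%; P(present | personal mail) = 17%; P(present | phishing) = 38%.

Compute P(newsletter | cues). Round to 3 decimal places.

0.020

For each hypothesis, the unnormalized posterior weight is prior × product of the cue likelihoods (using 1 − P(present | H) for each absent cue):
  newsletter: 0.143 × (1 − 0.70) × 0.08 = 0.003432
  account-recovery notice: 0.303 × (1 − 0.55) × 0.69 = 0.094081
  advance-fee fraud: 0.194 × (1 − 0.83) × 0.81 = 0.026714
  personal mail: 0.193 × (1 − 0.29) × 0.17 = 0.023295
  phishing: 0.167 × (1 − 0.60) × 0.38 = 0.025384
Marginal likelihood of the evidence = 0.17291.
P(newsletter | evidence) = 0.003432 / 0.17291 ≈ 0.020.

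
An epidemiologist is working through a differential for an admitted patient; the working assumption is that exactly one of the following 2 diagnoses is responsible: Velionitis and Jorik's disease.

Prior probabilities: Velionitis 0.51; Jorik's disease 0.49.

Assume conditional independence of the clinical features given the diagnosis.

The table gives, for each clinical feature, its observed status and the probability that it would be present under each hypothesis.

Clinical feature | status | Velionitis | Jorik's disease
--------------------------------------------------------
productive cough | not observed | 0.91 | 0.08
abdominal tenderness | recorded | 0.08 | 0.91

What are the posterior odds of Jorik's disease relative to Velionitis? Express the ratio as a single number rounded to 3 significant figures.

112

The normalizing constant cancels in an odds ratio, so compute prior × likelihood for the two hypotheses only (using 1 − P(present | H) for each absent clinical feature):
  Jorik's disease: 0.49 × (1 − 0.08) × 0.91 = 0.41023
  Velionitis: 0.51 × (1 − 0.91) × 0.08 = 0.003672
Odds(Jorik's disease : Velionitis) = 0.41023 / 0.003672 ≈ 112.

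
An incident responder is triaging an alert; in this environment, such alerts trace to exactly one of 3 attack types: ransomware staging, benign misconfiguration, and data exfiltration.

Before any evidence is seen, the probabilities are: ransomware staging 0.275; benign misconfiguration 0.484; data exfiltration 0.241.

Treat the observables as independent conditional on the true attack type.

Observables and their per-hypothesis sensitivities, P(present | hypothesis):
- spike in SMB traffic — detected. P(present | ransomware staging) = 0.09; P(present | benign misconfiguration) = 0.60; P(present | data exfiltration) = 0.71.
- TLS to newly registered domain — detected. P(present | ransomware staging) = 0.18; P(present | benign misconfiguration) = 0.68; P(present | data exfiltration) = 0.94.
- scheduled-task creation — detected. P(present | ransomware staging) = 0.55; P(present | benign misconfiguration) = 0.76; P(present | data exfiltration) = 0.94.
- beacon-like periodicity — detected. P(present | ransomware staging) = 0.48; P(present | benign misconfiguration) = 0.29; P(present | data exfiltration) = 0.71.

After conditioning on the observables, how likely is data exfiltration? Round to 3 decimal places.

0.706

For each hypothesis, the unnormalized posterior weight is prior × product of the observable likelihoods:
  ransomware staging: 0.275 × 0.09 × 0.18 × 0.55 × 0.48 = 0.0011761
  benign misconfiguration: 0.484 × 0.60 × 0.68 × 0.76 × 0.29 = 0.043523
  data exfiltration: 0.241 × 0.71 × 0.94 × 0.94 × 0.71 = 0.10735
Marginal likelihood of the evidence = 0.15205.
P(data exfiltration | evidence) = 0.10735 / 0.15205 ≈ 0.706.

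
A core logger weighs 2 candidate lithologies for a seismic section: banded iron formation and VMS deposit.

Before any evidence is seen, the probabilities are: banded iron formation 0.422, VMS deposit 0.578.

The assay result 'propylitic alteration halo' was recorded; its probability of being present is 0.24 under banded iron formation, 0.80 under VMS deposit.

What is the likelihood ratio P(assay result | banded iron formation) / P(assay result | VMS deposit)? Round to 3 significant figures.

Likelihood of this assay result under each hypothesis:
  banded iron formation: 0.24
  VMS deposit: 0.8
Bayes factor = 0.24 / 0.8 ≈ 0.300

0.300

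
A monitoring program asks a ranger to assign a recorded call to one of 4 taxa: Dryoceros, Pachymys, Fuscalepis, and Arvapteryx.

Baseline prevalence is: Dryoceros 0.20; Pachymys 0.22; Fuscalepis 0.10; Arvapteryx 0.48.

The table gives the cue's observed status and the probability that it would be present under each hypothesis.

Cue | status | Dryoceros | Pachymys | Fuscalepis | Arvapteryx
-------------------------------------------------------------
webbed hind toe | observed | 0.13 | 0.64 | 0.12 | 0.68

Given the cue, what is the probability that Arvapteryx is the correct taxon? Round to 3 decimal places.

0.646

By Bayes' rule, the unnormalized weight for each hypothesis is prior × likelihood:
  Dryoceros: 0.20 × 0.13 = 0.026
  Pachymys: 0.22 × 0.64 = 0.1408
  Fuscalepis: 0.10 × 0.12 = 0.012
  Arvapteryx: 0.48 × 0.68 = 0.3264
Marginal likelihood of the evidence = 0.5052.
P(Arvapteryx | evidence) = 0.3264 / 0.5052 ≈ 0.646.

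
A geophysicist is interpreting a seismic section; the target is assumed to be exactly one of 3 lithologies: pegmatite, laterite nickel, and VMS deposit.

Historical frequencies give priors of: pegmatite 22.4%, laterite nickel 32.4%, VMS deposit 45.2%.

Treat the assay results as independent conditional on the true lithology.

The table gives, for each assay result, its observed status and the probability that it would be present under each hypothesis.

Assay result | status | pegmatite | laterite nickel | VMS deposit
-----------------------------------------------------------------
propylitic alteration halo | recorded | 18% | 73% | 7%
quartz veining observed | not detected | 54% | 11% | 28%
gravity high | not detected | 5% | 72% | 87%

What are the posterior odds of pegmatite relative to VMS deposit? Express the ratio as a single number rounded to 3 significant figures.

Unnormalized posterior weight (prior times the assay result likelihoods) for each of the two hypotheses (using 1 − P(present | H) for each absent assay result):
  pegmatite: 0.224 × 0.18 × (1 − 0.54) × (1 − 0.05) = 0.01762
  VMS deposit: 0.452 × 0.07 × (1 − 0.28) × (1 − 0.87) = 0.0029615
Posterior odds = 0.01762 / 0.0029615 ≈ 5.95.

5.95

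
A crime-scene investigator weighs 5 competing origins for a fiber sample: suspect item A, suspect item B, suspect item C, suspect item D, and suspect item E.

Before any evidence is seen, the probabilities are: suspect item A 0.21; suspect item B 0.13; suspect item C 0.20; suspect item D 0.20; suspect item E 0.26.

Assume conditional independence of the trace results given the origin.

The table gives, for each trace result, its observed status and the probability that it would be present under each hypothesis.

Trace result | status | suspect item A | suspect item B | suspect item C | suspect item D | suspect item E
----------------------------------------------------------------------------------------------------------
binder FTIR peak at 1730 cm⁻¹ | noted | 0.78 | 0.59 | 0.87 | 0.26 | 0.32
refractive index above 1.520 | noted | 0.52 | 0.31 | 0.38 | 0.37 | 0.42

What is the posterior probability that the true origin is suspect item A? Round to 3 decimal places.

0.372

Multiply each prior by the joint likelihood of the trace result pattern:
  suspect item A: 0.21 × 0.78 × 0.52 = 0.085176
  suspect item B: 0.13 × 0.59 × 0.31 = 0.023777
  suspect item C: 0.20 × 0.87 × 0.38 = 0.06612
  suspect item D: 0.20 × 0.26 × 0.37 = 0.01924
  suspect item E: 0.26 × 0.32 × 0.42 = 0.034944
Marginal likelihood of the evidence = 0.22926.
P(suspect item A | evidence) = 0.085176 / 0.22926 ≈ 0.372.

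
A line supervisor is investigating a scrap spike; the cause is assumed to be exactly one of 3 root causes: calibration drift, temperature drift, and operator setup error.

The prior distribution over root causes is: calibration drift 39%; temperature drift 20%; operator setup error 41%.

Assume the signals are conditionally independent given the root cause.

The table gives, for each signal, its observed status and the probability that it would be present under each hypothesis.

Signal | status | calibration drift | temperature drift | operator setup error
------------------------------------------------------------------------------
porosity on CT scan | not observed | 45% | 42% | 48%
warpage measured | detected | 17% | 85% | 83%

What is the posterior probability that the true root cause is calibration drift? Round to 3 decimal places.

By Bayes' rule with conditional independence, the unnormalized weight for each hypothesis is prior × ∏ likelihoods (using 1 − P(present | H) for each absent signal):
  calibration drift: 0.39 × (1 − 0.45) × 0.17 = 0.036465
  temperature drift: 0.20 × (1 − 0.42) × 0.85 = 0.0986
  operator setup error: 0.41 × (1 − 0.48) × 0.83 = 0.17696
Normalizing constant Z = 0.036465 + 0.0986 + 0.17696 = 0.31202.
P(calibration drift | evidence) = 0.036465 / 0.31202 ≈ 0.117.

0.117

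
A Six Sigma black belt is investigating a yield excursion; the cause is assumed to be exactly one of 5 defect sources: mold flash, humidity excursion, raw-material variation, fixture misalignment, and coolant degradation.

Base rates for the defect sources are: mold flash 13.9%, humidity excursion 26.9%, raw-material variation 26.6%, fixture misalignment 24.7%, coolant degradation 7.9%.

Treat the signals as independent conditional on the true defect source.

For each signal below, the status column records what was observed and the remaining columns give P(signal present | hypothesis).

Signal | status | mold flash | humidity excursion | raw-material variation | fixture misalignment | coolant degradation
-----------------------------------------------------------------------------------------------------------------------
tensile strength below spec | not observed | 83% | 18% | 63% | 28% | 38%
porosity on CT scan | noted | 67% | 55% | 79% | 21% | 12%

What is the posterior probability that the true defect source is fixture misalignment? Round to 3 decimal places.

For each hypothesis, the unnormalized posterior weight is prior × product of the signal likelihoods (using 1 − P(present | H) for each absent signal):
  mold flash: 0.139 × (1 − 0.83) × 0.67 = 0.015832
  humidity excursion: 0.269 × (1 − 0.18) × 0.55 = 0.12132
  raw-material variation: 0.266 × (1 − 0.63) × 0.79 = 0.077752
  fixture misalignment: 0.247 × (1 − 0.28) × 0.21 = 0.037346
  coolant degradation: 0.079 × (1 − 0.38) × 0.12 = 0.0058776
Marginal likelihood of the evidence = 0.25813.
P(fixture misalignment | evidence) = 0.037346 / 0.25813 ≈ 0.145.

0.145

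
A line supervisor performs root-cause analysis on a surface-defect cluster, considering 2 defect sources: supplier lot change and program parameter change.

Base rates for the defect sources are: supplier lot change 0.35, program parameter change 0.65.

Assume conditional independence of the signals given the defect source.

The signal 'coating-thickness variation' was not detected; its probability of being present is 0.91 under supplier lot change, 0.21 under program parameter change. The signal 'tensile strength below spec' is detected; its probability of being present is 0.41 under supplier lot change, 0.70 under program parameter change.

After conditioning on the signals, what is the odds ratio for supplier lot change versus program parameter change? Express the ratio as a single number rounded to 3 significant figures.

0.0359

Unnormalized posterior weight (prior times the signal likelihoods) for each of the two hypotheses (using 1 − P(present | H) for each absent signal):
  supplier lot change: 0.35 × (1 − 0.91) × 0.41 = 0.012915
  program parameter change: 0.65 × (1 − 0.21) × 0.70 = 0.35945
Odds(supplier lot change : program parameter change) = 0.012915 / 0.35945 ≈ 0.0359.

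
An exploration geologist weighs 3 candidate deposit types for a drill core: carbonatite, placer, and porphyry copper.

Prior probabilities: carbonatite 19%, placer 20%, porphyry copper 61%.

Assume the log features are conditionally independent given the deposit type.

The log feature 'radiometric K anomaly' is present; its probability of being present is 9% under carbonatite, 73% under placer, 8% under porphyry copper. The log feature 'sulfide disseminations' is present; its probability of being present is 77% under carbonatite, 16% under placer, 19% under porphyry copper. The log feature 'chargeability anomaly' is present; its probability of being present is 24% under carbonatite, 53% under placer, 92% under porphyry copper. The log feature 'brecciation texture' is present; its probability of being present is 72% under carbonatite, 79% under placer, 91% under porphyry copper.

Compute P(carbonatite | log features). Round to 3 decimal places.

Multiply each prior by the joint likelihood of the log feature pattern:
  carbonatite: 0.19 × 0.09 × 0.77 × 0.24 × 0.72 = 0.0022753
  placer: 0.20 × 0.73 × 0.16 × 0.53 × 0.79 = 0.0097808
  porphyry copper: 0.61 × 0.08 × 0.19 × 0.92 × 0.91 = 0.0077625
The unnormalized weights sum to 0.019819.
P(carbonatite | evidence) = 0.0022753 / 0.019819 ≈ 0.115.

0.115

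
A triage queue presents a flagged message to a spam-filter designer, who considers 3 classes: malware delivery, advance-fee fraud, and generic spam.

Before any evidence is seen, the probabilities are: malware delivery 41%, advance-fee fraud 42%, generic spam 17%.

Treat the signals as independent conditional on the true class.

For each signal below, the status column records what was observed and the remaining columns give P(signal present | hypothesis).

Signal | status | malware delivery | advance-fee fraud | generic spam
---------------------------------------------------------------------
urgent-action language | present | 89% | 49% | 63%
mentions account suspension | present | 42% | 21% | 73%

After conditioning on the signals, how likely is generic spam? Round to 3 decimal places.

0.285

Multiply each prior by the joint likelihood of the signal pattern:
  malware delivery: 0.41 × 0.89 × 0.42 = 0.15326
  advance-fee fraud: 0.42 × 0.49 × 0.21 = 0.043218
  generic spam: 0.17 × 0.63 × 0.73 = 0.078183
Marginal likelihood of the evidence = 0.27466.
P(generic spam | evidence) = 0.078183 / 0.27466 ≈ 0.285.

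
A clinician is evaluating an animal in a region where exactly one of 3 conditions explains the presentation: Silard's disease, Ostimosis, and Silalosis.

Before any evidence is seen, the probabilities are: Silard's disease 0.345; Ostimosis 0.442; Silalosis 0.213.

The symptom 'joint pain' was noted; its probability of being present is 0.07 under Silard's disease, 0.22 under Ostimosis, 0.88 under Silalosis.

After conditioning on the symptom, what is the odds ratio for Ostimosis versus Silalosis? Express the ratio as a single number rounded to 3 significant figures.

Unnormalized posterior weight (prior times the symptom likelihood) for each of the two hypotheses:
  Ostimosis: 0.442 × 0.22 = 0.09724
  Silalosis: 0.213 × 0.88 = 0.18744
Odds(Ostimosis : Silalosis) = 0.09724 / 0.18744 ≈ 0.519.

0.519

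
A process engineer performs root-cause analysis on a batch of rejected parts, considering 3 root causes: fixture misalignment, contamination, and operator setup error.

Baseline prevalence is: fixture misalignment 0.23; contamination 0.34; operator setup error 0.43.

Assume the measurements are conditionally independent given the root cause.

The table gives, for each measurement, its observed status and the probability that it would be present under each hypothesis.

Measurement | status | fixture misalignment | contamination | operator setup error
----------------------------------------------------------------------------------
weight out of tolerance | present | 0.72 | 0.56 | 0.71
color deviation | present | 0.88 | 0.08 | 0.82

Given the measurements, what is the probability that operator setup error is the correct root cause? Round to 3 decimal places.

0.609

Multiply each prior by the joint likelihood of the measurement pattern:
  fixture misalignment: 0.23 × 0.72 × 0.88 = 0.14573
  contamination: 0.34 × 0.56 × 0.08 = 0.015232
  operator setup error: 0.43 × 0.71 × 0.82 = 0.25035
Normalizing constant Z = 0.14573 + 0.015232 + 0.25035 = 0.41131.
P(operator setup error | evidence) = 0.25035 / 0.41131 ≈ 0.609.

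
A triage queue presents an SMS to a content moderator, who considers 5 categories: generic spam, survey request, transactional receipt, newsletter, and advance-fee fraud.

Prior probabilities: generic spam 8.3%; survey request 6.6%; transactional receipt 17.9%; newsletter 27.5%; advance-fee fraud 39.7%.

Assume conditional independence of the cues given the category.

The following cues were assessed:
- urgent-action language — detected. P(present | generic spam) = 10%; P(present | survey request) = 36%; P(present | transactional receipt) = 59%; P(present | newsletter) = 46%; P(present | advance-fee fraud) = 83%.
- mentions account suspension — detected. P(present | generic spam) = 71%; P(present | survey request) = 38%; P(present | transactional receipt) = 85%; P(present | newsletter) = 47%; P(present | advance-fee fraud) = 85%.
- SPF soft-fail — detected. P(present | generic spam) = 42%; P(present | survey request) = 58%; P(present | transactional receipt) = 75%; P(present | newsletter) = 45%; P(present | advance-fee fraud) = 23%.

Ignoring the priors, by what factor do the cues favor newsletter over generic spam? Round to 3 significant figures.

3.26

The Bayes factor is the ratio of the joint likelihoods of the cue pattern under the two hypotheses.
  newsletter: 0.46 × 0.47 × 0.45 = 0.09729
  generic spam: 0.10 × 0.71 × 0.42 = 0.02982
Bayes factor = 0.09729 / 0.02982 ≈ 3.26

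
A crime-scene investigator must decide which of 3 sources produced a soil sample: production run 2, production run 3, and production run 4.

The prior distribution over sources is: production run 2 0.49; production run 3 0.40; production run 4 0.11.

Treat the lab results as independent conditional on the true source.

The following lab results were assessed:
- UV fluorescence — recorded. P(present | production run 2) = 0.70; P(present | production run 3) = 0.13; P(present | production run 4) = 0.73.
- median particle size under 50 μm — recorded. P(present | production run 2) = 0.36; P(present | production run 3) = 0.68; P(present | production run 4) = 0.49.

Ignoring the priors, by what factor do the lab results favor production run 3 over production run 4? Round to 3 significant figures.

The Bayes factor is the ratio of the joint likelihoods of the lab result pattern under the two hypotheses.
  production run 3: 0.13 × 0.68 = 0.0884
  production run 4: 0.73 × 0.49 = 0.3577
Bayes factor = 0.0884 / 0.3577 ≈ 0.247

0.247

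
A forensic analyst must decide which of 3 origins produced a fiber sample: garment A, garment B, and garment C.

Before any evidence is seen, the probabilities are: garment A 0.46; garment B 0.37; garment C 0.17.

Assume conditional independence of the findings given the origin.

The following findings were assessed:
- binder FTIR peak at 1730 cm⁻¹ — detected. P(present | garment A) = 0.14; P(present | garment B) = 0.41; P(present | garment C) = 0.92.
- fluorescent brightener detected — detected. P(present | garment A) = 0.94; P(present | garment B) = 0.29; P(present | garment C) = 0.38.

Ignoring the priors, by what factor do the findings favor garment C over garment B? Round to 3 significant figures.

The Bayes factor is the ratio of the joint likelihoods of the evidence pattern under the two hypotheses.
  garment C: 0.92 × 0.38 = 0.3496
  garment B: 0.41 × 0.29 = 0.1189
Bayes factor = 0.3496 / 0.1189 ≈ 2.94

2.94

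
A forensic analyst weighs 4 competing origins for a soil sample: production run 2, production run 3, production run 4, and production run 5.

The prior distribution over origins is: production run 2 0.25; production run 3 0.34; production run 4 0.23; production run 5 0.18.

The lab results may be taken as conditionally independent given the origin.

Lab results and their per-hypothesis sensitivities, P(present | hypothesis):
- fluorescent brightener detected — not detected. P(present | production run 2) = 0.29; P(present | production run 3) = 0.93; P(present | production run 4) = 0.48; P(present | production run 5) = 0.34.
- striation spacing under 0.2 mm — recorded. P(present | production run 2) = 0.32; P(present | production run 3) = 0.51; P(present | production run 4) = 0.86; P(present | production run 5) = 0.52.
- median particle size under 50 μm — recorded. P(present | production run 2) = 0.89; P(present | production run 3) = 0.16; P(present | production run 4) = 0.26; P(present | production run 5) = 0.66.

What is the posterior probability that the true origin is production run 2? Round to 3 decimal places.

Multiply each prior by the joint likelihood of the lab result pattern (using 1 − P(present | H) for each absent lab result):
  production run 2: 0.25 × (1 − 0.29) × 0.32 × 0.89 = 0.050552
  production run 3: 0.34 × (1 − 0.93) × 0.51 × 0.16 = 0.0019421
  production run 4: 0.23 × (1 − 0.48) × 0.86 × 0.26 = 0.026743
  production run 5: 0.18 × (1 − 0.34) × 0.52 × 0.66 = 0.040772
Normalizing constant Z = 0.050552 + 0.0019421 + 0.026743 + 0.040772 = 0.12001.
P(production run 2 | evidence) = 0.050552 / 0.12001 ≈ 0.421.

0.421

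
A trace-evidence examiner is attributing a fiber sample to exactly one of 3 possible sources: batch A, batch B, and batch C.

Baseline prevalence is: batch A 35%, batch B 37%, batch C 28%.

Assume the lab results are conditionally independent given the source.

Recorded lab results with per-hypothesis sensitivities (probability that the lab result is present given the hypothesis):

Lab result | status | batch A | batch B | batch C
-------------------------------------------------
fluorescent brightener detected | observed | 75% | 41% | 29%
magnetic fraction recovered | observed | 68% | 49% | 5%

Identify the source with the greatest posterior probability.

batch A

By Bayes' rule with conditional independence, the unnormalized weight for each hypothesis is prior × ∏ likelihoods:
  batch A: 0.35 × 0.75 × 0.68 = 0.1785
  batch B: 0.37 × 0.41 × 0.49 = 0.074333
  batch C: 0.28 × 0.29 × 0.05 = 0.00406
The unnormalized weights sum to 0.25689.
P(batch A | evidence) ≈ 0.1785 / 0.25689 ≈ 0.695
P(batch B | evidence) ≈ 0.074333 / 0.25689 ≈ 0.289
P(batch C | evidence) ≈ 0.00406 / 0.25689 ≈ 0.016
The largest is 0.695, so batch A is most probable.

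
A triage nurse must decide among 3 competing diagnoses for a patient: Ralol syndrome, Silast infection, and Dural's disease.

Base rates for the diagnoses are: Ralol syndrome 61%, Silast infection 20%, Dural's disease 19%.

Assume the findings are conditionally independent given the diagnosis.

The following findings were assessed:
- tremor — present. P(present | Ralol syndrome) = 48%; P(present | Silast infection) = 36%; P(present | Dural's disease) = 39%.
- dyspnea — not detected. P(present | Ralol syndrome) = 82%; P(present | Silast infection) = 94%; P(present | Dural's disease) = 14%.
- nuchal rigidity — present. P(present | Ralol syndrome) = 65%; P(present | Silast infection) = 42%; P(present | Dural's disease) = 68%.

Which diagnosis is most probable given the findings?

By Bayes' rule with conditional independence, the unnormalized weight for each hypothesis is prior × ∏ likelihoods (using 1 − P(present | H) for each absent finding):
  Ralol syndrome: 0.61 × 0.48 × (1 − 0.82) × 0.65 = 0.034258
  Silast infection: 0.20 × 0.36 × (1 − 0.94) × 0.42 = 0.0018144
  Dural's disease: 0.19 × 0.39 × (1 − 0.14) × 0.68 = 0.043334
The unnormalized weights sum to 0.079406.
P(Ralol syndrome | evidence) ≈ 0.034258 / 0.079406 ≈ 0.431
P(Silast infection | evidence) ≈ 0.0018144 / 0.079406 ≈ 0.023
P(Dural's disease | evidence) ≈ 0.043334 / 0.079406 ≈ 0.546
The largest is 0.546, so Dural's disease is most probable.

Dural's disease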